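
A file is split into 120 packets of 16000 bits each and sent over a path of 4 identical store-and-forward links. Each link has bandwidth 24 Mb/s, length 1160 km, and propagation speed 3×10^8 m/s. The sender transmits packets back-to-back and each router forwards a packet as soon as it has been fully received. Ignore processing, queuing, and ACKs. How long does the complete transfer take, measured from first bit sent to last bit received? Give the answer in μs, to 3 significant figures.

Per-hop transmission t_tx = L/R = 16000/24000000 = 666.667 μs.
Per-hop propagation t_prop = 1160000/300000000 = 3866.67 μs.
Pipeline fill: first packet needs 4·t_tx to clear all hops; remaining 119 packets each add one t_tx.
Total = (4+120-1)·t_tx + 4·t_prop = 123·666.667 + 4·3866.67 = 97500 μs.

97500 μs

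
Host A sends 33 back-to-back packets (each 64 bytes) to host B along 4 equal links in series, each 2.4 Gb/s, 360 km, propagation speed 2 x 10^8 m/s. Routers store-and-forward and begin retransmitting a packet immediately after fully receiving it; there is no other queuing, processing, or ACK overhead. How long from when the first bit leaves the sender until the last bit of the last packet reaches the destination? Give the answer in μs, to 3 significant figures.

7210 μs

Per-hop transmission t_tx = L/R = 512/2400000000 = 0.213333 μs.
Per-hop propagation t_prop = 360000/200000000 = 1800 μs.
Pipeline fill: first packet needs 4·t_tx to clear all hops; remaining 32 packets each add one t_tx.
Total = (4+33-1)·t_tx + 4·t_prop = 36·0.213333 + 4·1800 = 7210 μs.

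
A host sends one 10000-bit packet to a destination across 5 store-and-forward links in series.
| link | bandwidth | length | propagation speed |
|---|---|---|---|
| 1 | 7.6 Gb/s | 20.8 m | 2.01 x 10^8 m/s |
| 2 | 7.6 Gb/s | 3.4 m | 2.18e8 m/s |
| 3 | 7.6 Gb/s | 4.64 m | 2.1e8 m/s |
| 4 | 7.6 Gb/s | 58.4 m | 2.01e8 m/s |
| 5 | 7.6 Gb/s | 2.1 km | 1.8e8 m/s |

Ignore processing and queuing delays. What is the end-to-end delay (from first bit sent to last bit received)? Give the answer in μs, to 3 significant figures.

18.7 μs

Transmission delay per hop = L/R = 10000/7600000000 = 1.31579 μs; 5 hops → 6.57895 μs.
Propagation delays (d/s per hop): 0.103483, 0.0155963, 0.0220952, 0.290547, 11.6667 μs; sum = 12.0984 μs.
End-to-end = 18.7 μs.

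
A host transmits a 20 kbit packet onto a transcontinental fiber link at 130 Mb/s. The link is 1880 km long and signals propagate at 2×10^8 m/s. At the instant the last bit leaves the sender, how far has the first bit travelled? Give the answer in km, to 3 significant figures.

30.8 km

t_tx = L/R = 20000/130000000 = 0.000153846 s.
Distance = s × t_tx = 200000000 × 0.000153846 = 30.8 km.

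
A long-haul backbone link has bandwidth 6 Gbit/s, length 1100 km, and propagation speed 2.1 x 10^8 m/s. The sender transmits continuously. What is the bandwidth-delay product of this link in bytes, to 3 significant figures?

3930000 bytes

Propagation delay = 1100000 / 210000000 = 0.0052381 s.
BDP = R × t_prop = 6000000000 × 0.0052381 = 31428600 bits.
In bytes: 31428600/8 = 3930000 bytes.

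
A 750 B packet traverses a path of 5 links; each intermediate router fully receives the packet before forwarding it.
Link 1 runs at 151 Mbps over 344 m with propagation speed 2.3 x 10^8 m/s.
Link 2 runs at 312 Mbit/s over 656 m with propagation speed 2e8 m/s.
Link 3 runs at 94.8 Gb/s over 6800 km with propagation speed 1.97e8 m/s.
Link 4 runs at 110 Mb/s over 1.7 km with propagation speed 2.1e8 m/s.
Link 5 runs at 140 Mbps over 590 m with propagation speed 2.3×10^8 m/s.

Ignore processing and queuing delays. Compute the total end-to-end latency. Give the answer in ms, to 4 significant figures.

L = 750 × 8 = 6000 bits.
Transmission delays (L/R per hop): 0.0397351, 0.0192308, 6.32911e-05, 0.0545455, 0.0428571 ms; sum = 0.156432 ms.
Propagation delays (d/s per hop): 0.00149565, 0.00328, 34.5178, 0.00809524, 0.00256522 ms; sum = 34.5332 ms.
End-to-end = 34.69 ms.

34.69 ms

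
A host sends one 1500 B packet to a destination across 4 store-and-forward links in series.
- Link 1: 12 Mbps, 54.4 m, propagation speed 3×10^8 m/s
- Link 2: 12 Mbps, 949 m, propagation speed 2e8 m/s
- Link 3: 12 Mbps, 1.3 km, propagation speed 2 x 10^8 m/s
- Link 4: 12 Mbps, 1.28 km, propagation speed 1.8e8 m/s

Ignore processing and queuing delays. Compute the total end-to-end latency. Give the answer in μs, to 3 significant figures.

4020 μs

L = 1500 × 8 = 12000 bits.
Transmission delay per hop = L/R = 12000/12000000 = 1000 μs; 4 hops → 4000 μs.
Propagation delays (d/s per hop): 0.181333, 4.745, 6.5, 7.11111 μs; sum = 18.5374 μs.
End-to-end = 4020 μs.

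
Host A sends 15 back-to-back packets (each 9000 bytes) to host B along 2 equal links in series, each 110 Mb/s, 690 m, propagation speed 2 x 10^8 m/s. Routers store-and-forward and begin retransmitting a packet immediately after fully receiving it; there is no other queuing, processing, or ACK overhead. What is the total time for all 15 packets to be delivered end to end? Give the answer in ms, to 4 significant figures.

Per-hop transmission t_tx = L/R = 72000/110000000 = 0.654545 ms.
Per-hop propagation t_prop = 690/200000000 = 0.00345 ms.
Pipeline fill: first packet needs 2·t_tx to clear all hops; remaining 14 packets each add one t_tx.
Total = (2+15-1)·t_tx + 2·t_prop = 16·0.654545 + 2·0.00345 = 10.48 ms.

10.48 ms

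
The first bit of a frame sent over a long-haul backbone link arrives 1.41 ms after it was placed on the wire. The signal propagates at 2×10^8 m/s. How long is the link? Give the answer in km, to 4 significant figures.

d = s × t_prop = 200000000 × 0.00141 = 282.0 km.

282.0 km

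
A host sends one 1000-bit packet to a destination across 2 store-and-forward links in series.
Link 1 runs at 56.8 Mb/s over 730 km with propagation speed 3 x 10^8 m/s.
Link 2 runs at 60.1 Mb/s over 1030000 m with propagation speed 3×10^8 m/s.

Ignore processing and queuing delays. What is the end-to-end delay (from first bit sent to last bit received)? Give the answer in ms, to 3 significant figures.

Transmission delays (L/R per hop): 0.0176056, 0.0166389 ms; sum = 0.0342446 ms.
Propagation delays (d/s per hop): 2.43333, 3.43333 ms; sum = 5.86667 ms.
End-to-end = 5.90 ms.

5.90 ms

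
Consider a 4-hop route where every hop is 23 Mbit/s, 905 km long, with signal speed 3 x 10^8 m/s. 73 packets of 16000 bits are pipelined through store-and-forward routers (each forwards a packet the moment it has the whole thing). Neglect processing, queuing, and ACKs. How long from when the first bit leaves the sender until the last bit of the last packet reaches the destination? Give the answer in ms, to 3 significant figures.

64.9 ms

Per-hop transmission t_tx = L/R = 16000/23000000 = 0.695652 ms.
Per-hop propagation t_prop = 905000/300000000 = 3.01667 ms.
Pipeline fill: first packet needs 4·t_tx to clear all hops; remaining 72 packets each add one t_tx.
Total = (4+73-1)·t_tx + 4·t_prop = 76·0.695652 + 4·3.01667 = 64.9 ms.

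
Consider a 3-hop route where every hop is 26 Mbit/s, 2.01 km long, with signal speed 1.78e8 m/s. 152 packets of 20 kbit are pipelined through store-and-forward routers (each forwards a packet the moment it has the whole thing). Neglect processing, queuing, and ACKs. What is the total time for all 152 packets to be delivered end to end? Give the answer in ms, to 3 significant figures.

Per-hop transmission t_tx = L/R = 20000/26000000 = 0.769231 ms.
Per-hop propagation t_prop = 2010/178000000 = 0.0112921 ms.
Pipeline fill: first packet needs 3·t_tx to clear all hops; remaining 151 packets each add one t_tx.
Total = (3+152-1)·t_tx + 3·t_prop = 154·0.769231 + 3·0.0112921 = 118 ms.

118 ms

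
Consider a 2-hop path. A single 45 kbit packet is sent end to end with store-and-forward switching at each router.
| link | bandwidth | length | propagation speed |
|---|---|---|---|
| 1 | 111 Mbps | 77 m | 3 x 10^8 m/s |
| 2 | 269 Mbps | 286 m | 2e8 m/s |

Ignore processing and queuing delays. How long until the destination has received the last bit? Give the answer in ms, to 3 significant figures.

0.574 ms

L = 45000 bits.
Transmission delays (L/R per hop): 0.405405, 0.167286 ms; sum = 0.572692 ms.
Propagation delays (d/s per hop): 0.000256667, 0.00143 ms; sum = 0.00168667 ms.
End-to-end = 0.574 ms.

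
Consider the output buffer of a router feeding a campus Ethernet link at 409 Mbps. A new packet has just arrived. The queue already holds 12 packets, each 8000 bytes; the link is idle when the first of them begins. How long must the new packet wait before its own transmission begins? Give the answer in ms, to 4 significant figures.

1.878 ms

Each queued packet: L/R = 64000/409000000 = 0.156479 ms.
12 queued → 1.87775 ms.
Queuing delay = 1.878 ms.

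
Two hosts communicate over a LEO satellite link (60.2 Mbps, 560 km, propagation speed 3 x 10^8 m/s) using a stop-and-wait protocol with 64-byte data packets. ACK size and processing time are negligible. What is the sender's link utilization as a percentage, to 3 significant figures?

t_tx = L/R = 512/60200000 = 8.50498e-06 s.
t_prop = 560000/300000000 = 0.00186667 s; RTT = 0.00373333 s.
Cycle = t_tx + RTT = 0.00374184 s.
Utilization = t_tx / cycle = 8.50498e-06/0.00374184 = 0.227 %.

0.227 %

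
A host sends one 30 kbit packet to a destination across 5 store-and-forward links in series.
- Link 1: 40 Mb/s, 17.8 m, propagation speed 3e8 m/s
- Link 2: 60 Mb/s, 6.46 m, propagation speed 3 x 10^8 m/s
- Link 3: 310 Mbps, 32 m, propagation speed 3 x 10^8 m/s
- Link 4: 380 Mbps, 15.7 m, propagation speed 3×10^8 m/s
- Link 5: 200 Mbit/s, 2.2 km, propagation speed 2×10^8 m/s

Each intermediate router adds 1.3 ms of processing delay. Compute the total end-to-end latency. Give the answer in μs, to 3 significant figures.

6790 μs

L = 30000 bits.
Transmission delays (L/R per hop): 750, 500, 96.7742, 78.9474, 150 μs; sum = 1575.72 μs.
Propagation delays (d/s per hop): 0.0593333, 0.0215333, 0.106667, 0.0523333, 11 μs; sum = 11.2399 μs.
Processing at 4 router(s): 4 × 1.3 ms = 5200 μs.
End-to-end = 6790 μs.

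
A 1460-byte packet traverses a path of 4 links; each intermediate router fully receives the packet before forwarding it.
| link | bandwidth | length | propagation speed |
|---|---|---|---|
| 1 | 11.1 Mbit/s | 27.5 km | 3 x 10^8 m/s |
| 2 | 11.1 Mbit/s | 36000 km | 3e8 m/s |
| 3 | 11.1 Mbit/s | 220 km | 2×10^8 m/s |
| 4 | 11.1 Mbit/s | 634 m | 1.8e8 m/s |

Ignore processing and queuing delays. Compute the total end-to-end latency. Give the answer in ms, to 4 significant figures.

L = 1460 × 8 = 11680 bits.
Transmission delay per hop = L/R = 11680/11100000 = 1.05225 ms; 4 hops → 4.20901 ms.
Propagation delays (d/s per hop): 0.0916667, 120, 1.1, 0.00352222 ms; sum = 121.195 ms.
End-to-end = 125.4 ms.

125.4 ms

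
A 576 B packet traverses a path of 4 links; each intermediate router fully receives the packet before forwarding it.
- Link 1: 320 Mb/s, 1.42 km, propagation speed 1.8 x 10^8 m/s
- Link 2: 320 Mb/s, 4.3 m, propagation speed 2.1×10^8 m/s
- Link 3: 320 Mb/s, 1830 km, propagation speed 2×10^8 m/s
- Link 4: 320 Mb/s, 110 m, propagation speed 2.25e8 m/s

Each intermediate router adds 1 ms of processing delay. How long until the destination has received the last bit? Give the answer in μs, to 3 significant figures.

12200 μs

L = 576 × 8 = 4608 bits.
Transmission delay per hop = L/R = 4608/320000000 = 14.4 μs; 4 hops → 57.6 μs.
Propagation delays (d/s per hop): 7.88889, 0.0204762, 9150, 0.488889 μs; sum = 9158.4 μs.
Processing at 3 router(s): 3 × 1 ms = 3000 μs.
End-to-end = 12200 μs.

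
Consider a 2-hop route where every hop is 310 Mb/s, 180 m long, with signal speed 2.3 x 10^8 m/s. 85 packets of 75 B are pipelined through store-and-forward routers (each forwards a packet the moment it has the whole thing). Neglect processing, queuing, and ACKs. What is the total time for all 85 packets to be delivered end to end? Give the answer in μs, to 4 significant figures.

168.0 μs

Per-hop transmission t_tx = L/R = 600/310000000 = 1.93548 μs.
Per-hop propagation t_prop = 180/2.3e+08 = 0.782609 μs.
Pipeline fill: first packet needs 2·t_tx to clear all hops; remaining 84 packets each add one t_tx.
Total = (2+85-1)·t_tx + 2·t_prop = 86·1.93548 + 2·0.782609 = 168.0 μs.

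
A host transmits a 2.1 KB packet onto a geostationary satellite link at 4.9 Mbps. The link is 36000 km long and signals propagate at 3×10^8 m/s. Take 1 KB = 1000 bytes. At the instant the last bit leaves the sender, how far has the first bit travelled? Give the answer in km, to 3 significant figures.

t_tx = L/R = 16800/4900000 = 0.00342857 s.
Distance = s × t_tx = 300000000 × 0.00342857 = 1030 km.

1030 km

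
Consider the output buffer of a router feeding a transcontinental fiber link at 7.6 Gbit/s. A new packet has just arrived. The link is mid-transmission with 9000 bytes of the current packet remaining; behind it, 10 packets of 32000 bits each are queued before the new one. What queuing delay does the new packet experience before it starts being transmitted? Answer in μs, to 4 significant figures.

Each queued packet: L/R = 32000/7600000000 = 4.21053 μs.
10 queued → 42.1053 μs.
Plus remaining 72000 bits of current packet: 9.47368 μs.
Queuing delay = 51.58 μs.

51.58 μs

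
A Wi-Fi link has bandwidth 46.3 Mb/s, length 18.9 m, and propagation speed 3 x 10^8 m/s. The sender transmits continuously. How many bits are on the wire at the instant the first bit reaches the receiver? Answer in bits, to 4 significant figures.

2.917 bits

Propagation delay = 18.9 / 300000000 = 6.3e-08 s.
BDP = R × t_prop = 46300000 × 6.3e-08 = 2.9169 bits.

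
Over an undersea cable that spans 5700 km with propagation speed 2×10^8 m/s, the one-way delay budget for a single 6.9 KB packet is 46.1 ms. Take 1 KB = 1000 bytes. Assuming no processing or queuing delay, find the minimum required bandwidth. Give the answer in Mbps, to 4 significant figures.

3.136 Mbps

L = 55200 bits.
Propagation delay = 5700000 / 200000000 = 28.5 ms.
Transmission budget = 46.1 − 28.5 = 17.6 ms.
R ≥ L / t_tx = 55200 bits / 0.0176 s = 3.136 Mbps.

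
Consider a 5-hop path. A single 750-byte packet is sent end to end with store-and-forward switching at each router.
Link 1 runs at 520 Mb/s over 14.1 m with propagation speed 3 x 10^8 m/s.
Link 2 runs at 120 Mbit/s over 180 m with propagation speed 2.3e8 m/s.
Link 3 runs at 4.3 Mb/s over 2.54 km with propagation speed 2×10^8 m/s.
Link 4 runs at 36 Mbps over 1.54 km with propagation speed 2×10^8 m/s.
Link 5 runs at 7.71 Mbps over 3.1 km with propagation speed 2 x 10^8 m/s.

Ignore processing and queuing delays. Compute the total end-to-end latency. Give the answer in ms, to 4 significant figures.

2.438 ms

L = 750 × 8 = 6000 bits.
Transmission delays (L/R per hop): 0.0115385, 0.05, 1.39535, 0.166667, 0.77821 ms; sum = 2.40176 ms.
Propagation delays (d/s per hop): 4.7e-05, 0.000782609, 0.0127, 0.0077, 0.0155 ms; sum = 0.0367296 ms.
End-to-end = 2.438 ms.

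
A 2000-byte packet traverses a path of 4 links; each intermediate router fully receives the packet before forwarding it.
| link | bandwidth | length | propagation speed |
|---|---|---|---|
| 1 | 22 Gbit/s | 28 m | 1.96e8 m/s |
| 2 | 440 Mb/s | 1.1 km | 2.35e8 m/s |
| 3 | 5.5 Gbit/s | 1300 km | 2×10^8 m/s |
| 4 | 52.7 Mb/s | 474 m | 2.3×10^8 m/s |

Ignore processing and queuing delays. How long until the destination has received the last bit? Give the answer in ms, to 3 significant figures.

L = 2000 × 8 = 16000 bits.
Transmission delays (L/R per hop): 0.000727273, 0.0363636, 0.00290909, 0.303605 ms; sum = 0.343605 ms.
Propagation delays (d/s per hop): 0.000142857, 0.00468085, 6.5, 0.00206087 ms; sum = 6.50688 ms.
End-to-end = 6.85 ms.

6.85 ms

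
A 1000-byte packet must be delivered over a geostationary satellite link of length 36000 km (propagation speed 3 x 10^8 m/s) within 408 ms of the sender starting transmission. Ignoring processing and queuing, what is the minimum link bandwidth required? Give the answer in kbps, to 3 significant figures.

27.8 kbps

L = 8000 bits.
Propagation delay = 36000000 / 300000000 = 120 ms.
Transmission budget = 408 − 120 = 288 ms.
R ≥ L / t_tx = 8000 bits / 0.288 s = 27.8 kbps.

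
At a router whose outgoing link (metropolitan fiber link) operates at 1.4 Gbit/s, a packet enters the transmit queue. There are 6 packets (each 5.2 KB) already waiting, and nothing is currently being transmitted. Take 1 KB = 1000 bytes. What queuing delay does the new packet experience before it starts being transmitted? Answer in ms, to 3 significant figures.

0.178 ms

Each queued packet: L/R = 41600/1400000000 = 0.0297143 ms.
6 queued → 0.178286 ms.
Queuing delay = 0.178 ms.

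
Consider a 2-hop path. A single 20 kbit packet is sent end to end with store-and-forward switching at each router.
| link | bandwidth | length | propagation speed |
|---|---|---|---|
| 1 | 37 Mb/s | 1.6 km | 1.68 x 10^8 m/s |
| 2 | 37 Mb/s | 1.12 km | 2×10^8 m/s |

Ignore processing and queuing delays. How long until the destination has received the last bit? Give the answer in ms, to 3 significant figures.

1.10 ms

L = 20000 bits.
Transmission delay per hop = L/R = 20000/37000000 = 0.540541 ms; 2 hops → 1.08108 ms.
Propagation delays (d/s per hop): 0.00952381, 0.0056 ms; sum = 0.0151238 ms.
End-to-end = 1.10 ms.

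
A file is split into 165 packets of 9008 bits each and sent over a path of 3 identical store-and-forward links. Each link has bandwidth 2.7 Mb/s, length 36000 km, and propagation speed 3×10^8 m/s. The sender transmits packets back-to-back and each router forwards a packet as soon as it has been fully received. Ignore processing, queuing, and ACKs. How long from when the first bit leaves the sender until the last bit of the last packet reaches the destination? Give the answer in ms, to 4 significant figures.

917.2 ms

Per-hop transmission t_tx = L/R = 9008/2700000 = 3.3363 ms.
Per-hop propagation t_prop = 36000000/300000000 = 120 ms.
Pipeline fill: first packet needs 3·t_tx to clear all hops; remaining 164 packets each add one t_tx.
Total = (3+165-1)·t_tx + 3·t_prop = 167·3.3363 + 3·120 = 917.2 ms.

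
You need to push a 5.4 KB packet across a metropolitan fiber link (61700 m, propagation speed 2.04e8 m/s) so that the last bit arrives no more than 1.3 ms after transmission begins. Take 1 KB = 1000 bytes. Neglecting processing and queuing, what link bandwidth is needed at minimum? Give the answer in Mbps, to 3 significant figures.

L = 43200 bits.
Propagation delay = 61700 / 204000000 = 0.302451 ms.
Transmission budget = 1.3 − 0.302451 = 0.997549 ms.
R ≥ L / t_tx = 43200 bits / 0.000997549 s = 43.3 Mbps.

43.3 Mbps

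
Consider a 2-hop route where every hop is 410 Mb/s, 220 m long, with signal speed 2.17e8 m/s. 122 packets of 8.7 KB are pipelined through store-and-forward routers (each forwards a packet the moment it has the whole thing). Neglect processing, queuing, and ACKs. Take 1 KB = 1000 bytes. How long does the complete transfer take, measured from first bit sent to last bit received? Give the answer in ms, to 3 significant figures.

20.9 ms

Per-hop transmission t_tx = L/R = 69600/410000000 = 0.169756 ms.
Per-hop propagation t_prop = 220/217000000 = 0.00101382 ms.
Pipeline fill: first packet needs 2·t_tx to clear all hops; remaining 121 packets each add one t_tx.
Total = (2+122-1)·t_tx + 2·t_prop = 123·0.169756 + 2·0.00101382 = 20.9 ms.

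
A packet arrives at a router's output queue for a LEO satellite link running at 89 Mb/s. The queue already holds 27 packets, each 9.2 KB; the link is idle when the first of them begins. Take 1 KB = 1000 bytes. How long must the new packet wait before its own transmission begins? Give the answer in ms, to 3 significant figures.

Each queued packet: L/R = 73600/89000000 = 0.826966 ms.
27 queued → 22.3281 ms.
Queuing delay = 22.3 ms.

22.3 ms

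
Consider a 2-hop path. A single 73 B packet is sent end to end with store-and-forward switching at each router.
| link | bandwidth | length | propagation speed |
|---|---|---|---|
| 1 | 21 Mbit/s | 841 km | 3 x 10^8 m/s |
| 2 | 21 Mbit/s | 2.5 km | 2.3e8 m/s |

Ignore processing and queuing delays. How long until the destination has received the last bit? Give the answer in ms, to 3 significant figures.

2.87 ms

L = 73 × 8 = 584 bits.
Transmission delay per hop = L/R = 584/21000000 = 0.0278095 ms; 2 hops → 0.055619 ms.
Propagation delays (d/s per hop): 2.80333, 0.0108696 ms; sum = 2.8142 ms.
End-to-end = 2.87 ms.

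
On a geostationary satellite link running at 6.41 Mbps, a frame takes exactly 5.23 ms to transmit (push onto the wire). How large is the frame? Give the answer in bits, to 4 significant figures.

L = R × t_tx = 6410000 b/s × 0.00523 s = 33524.3 bits.

33520 bits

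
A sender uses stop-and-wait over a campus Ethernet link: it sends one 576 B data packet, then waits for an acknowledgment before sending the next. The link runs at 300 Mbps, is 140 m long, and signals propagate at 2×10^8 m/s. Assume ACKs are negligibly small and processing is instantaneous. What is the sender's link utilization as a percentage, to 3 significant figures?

t_tx = L/R = 4608/300000000 = 1.536e-05 s.
t_prop = 140/200000000 = 7e-07 s; RTT = 1.4e-06 s.
Cycle = t_tx + RTT = 1.676e-05 s.
Utilization = t_tx / cycle = 1.536e-05/1.676e-05 = 91.6 %.

91.6 %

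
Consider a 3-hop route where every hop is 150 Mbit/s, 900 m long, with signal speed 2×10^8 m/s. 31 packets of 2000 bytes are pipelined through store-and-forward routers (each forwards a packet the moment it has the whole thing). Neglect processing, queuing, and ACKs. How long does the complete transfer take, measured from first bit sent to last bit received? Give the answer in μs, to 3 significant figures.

Per-hop transmission t_tx = L/R = 16000/150000000 = 106.667 μs.
Per-hop propagation t_prop = 900/200000000 = 4.5 μs.
Pipeline fill: first packet needs 3·t_tx to clear all hops; remaining 30 packets each add one t_tx.
Total = (3+31-1)·t_tx + 3·t_prop = 33·106.667 + 3·4.5 = 3530 μs.

3530 μs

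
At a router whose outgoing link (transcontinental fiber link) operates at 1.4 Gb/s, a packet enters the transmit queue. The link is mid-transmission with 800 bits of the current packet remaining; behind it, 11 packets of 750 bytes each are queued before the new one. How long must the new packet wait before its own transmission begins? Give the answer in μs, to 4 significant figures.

Each queued packet: L/R = 6000/1400000000 = 4.28571 μs.
11 queued → 47.1429 μs.
Plus remaining 800 bits of current packet: 0.571429 μs.
Queuing delay = 47.71 μs.

47.71 μs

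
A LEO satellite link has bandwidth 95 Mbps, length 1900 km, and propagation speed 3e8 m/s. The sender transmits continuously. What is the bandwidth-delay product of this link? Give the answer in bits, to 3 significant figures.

602000 bits

Propagation delay = 1900000 / 300000000 = 0.00633333 s.
BDP = R × t_prop = 95000000 × 0.00633333 = 601667 bits.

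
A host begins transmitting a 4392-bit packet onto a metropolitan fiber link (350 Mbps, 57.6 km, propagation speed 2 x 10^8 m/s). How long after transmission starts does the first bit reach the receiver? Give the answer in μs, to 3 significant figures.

288 μs

First bit experiences only propagation delay: d/s = 57600/200000000 = 288 μs.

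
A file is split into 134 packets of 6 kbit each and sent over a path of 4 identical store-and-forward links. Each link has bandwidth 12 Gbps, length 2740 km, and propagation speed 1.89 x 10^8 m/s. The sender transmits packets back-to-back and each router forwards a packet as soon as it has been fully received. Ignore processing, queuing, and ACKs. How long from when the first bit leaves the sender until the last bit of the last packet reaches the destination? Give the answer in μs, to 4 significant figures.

Per-hop transmission t_tx = L/R = 6000/12000000000 = 0.5 μs.
Per-hop propagation t_prop = 2740000/189000000 = 14497.4 μs.
Pipeline fill: first packet needs 4·t_tx to clear all hops; remaining 133 packets each add one t_tx.
Total = (4+134-1)·t_tx + 4·t_prop = 137·0.5 + 4·14497.4 = 58060 μs.

58060 μs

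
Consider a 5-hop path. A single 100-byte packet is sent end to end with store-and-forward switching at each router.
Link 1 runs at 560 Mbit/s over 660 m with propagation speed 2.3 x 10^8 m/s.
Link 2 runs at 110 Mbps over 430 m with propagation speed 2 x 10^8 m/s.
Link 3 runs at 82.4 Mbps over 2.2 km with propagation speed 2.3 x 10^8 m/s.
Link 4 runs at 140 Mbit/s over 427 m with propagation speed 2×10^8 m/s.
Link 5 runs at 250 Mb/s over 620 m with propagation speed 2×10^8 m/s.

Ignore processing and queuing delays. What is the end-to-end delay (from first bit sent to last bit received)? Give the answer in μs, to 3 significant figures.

47.1 μs

L = 100 × 8 = 800 bits.
Transmission delays (L/R per hop): 1.42857, 7.27273, 9.70874, 5.71429, 3.2 μs; sum = 27.3243 μs.
Propagation delays (d/s per hop): 2.86957, 2.15, 9.56522, 2.135, 3.1 μs; sum = 19.8198 μs.
End-to-end = 47.1 μs.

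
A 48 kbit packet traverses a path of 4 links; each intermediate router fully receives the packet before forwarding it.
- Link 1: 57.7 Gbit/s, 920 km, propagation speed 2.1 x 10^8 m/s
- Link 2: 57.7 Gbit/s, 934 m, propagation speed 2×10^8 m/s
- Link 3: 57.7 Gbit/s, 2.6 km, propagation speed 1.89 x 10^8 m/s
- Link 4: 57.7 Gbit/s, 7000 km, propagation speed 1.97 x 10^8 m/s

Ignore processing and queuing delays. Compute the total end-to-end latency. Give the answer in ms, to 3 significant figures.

L = 48000 bits.
Transmission delay per hop = L/R = 48000/57700000000 = 0.000831889 ms; 4 hops → 0.00332756 ms.
Propagation delays (d/s per hop): 4.38095, 0.00467, 0.0137566, 35.533 ms; sum = 39.9324 ms.
End-to-end = 39.9 ms.

39.9 ms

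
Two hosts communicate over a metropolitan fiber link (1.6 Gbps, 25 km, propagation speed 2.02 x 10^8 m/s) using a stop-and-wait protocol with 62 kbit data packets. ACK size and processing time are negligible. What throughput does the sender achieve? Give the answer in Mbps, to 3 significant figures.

217 Mbps

t_tx = L/R = 62000/1600000000 = 3.875e-05 s.
t_prop = 25000/202000000 = 0.000123762 s; RTT = 0.000247525 s.
Cycle = t_tx + RTT = 0.000286275 s.
Throughput = L / cycle = 62000 / 0.000286275 = 217 Mbps.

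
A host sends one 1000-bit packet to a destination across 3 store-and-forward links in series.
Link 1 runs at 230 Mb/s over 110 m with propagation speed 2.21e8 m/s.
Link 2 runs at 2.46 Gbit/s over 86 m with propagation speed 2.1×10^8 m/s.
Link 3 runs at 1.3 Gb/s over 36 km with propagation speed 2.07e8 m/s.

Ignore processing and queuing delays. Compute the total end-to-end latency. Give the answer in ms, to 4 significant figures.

Transmission delays (L/R per hop): 0.00434783, 0.000406504, 0.000769231 ms; sum = 0.00552356 ms.
Propagation delays (d/s per hop): 0.000497738, 0.000409524, 0.173913 ms; sum = 0.17482 ms.
End-to-end = 0.1803 ms.

0.1803 ms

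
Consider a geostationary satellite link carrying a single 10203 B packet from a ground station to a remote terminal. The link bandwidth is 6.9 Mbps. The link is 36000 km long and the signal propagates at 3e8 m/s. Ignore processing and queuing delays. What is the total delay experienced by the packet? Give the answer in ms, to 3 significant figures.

L = 10203 × 8 = 81624 bits.
Transmission delay = L/R = 81624 / 6900000 = 11.8296 ms.
Propagation delay = d/s = 36000000 m / 300000000 m/s = 120 ms.
Total = 132 ms.

132 ms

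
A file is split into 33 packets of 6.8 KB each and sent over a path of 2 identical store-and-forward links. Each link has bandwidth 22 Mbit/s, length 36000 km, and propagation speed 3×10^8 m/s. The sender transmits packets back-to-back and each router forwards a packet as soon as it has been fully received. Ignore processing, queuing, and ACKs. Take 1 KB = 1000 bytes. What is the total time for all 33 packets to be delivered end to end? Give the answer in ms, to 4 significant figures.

Per-hop transmission t_tx = L/R = 54400/22000000 = 2.47273 ms.
Per-hop propagation t_prop = 36000000/300000000 = 120 ms.
Pipeline fill: first packet needs 2·t_tx to clear all hops; remaining 32 packets each add one t_tx.
Total = (2+33-1)·t_tx + 2·t_prop = 34·2.47273 + 2·120 = 324.1 ms.

324.1 ms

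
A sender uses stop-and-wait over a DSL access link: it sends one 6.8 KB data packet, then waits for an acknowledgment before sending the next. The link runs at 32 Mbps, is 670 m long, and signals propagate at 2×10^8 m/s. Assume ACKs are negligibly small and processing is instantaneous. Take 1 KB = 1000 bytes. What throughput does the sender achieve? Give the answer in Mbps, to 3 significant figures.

t_tx = L/R = 54400/32000000 = 0.0017 s.
t_prop = 670/200000000 = 3.35e-06 s; RTT = 6.7e-06 s.
Cycle = t_tx + RTT = 0.0017067 s.
Throughput = L / cycle = 54400 / 0.0017067 = 31.9 Mbps.

31.9 Mbps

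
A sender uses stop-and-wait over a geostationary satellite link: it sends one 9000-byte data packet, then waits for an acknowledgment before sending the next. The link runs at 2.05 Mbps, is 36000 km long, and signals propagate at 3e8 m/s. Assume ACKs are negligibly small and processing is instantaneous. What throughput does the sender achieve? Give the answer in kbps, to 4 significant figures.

261.7 kbps

t_tx = L/R = 72000/2.05e+06 = 0.035122 s.
t_prop = 36000000/300000000 = 0.12 s; RTT = 0.24 s.
Cycle = t_tx + RTT = 0.275122 s.
Throughput = L / cycle = 72000 / 0.275122 = 261.7 kbps.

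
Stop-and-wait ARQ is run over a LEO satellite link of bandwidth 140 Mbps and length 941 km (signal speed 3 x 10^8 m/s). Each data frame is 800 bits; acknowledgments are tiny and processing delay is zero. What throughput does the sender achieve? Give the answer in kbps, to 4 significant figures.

t_tx = L/R = 800/140000000 = 5.71429e-06 s.
t_prop = 941000/300000000 = 0.00313667 s; RTT = 0.00627333 s.
Cycle = t_tx + RTT = 0.00627905 s.
Throughput = L / cycle = 800 / 0.00627905 = 127.4 kbps.

127.4 kbps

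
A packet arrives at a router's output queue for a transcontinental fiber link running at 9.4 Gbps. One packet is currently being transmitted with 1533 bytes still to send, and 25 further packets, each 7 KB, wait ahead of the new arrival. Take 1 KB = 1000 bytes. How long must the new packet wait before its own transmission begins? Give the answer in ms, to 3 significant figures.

0.150 ms

Each queued packet: L/R = 56000/9400000000 = 0.00595745 ms.
25 queued → 0.148936 ms.
Plus remaining 12264 bits of current packet: 0.00130468 ms.
Queuing delay = 0.150 ms.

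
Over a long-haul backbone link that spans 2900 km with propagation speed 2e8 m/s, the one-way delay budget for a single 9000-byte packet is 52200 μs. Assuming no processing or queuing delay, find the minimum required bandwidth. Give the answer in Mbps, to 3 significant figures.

L = 72000 bits.
Propagation delay = 2900000 / 200000000 = 14500 μs.
Transmission budget = 52200 − 14500 = 37700 μs.
R ≥ L / t_tx = 72000 bits / 0.0377 s = 1.91 Mbps.

1.91 Mbps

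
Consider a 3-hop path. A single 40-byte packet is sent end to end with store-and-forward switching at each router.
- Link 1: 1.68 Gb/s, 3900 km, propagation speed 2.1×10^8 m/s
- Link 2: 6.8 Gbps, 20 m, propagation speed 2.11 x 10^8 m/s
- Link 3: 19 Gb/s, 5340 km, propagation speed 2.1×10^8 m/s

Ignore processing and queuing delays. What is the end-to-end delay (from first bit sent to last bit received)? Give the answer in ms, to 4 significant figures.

L = 40 × 8 = 320 bits.
Transmission delays (L/R per hop): 0.000190476, 4.70588e-05, 1.68421e-05 ms; sum = 0.000254377 ms.
Propagation delays (d/s per hop): 18.5714, 9.47867e-05, 25.4286 ms; sum = 44.0001 ms.
End-to-end = 44.00 ms.

44.00 ms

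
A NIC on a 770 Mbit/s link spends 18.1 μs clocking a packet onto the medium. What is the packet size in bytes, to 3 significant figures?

1740 bytes

L = R × t_tx = 770000000 b/s × 1.81e-05 s = 13937 bits.
In bytes: 13937 / 8 = 1740 bytes.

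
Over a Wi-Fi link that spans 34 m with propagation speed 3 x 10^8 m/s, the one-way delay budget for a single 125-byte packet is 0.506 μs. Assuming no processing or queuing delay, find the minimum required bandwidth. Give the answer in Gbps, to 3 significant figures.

L = 1000 bits.
Propagation delay = 34 / 300000000 = 0.113333 μs.
Transmission budget = 0.506 − 0.113333 = 0.392667 μs.
R ≥ L / t_tx = 1000 bits / 3.92667e-07 s = 2.55 Gbps.

2.55 Gbps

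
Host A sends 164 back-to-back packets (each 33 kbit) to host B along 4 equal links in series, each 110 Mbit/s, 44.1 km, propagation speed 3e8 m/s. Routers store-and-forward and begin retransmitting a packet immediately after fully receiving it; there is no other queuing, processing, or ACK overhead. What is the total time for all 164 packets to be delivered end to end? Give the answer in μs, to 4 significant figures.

50690 μs

Per-hop transmission t_tx = L/R = 33000/110000000 = 300 μs.
Per-hop propagation t_prop = 44100/300000000 = 147 μs.
Pipeline fill: first packet needs 4·t_tx to clear all hops; remaining 163 packets each add one t_tx.
Total = (4+164-1)·t_tx + 4·t_prop = 167·300 + 4·147 = 50690 μs.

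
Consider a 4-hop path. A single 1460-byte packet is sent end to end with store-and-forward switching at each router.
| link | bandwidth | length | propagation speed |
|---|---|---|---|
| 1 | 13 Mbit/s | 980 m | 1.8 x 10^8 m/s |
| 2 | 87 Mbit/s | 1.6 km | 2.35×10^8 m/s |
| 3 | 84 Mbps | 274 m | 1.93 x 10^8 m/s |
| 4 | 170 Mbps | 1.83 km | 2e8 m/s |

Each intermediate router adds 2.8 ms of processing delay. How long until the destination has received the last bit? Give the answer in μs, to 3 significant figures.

9660 μs

L = 1460 × 8 = 11680 bits.
Transmission delays (L/R per hop): 898.462, 134.253, 139.048, 68.7059 μs; sum = 1240.47 μs.
Propagation delays (d/s per hop): 5.44444, 6.80851, 1.41969, 9.15 μs; sum = 22.8226 μs.
Processing at 3 router(s): 3 × 2.8 ms = 8400 μs.
End-to-end = 9660 μs.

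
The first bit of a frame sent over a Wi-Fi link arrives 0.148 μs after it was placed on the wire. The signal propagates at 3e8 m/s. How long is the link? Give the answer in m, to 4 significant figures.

44.40 m

d = s × t_prop = 300000000 × 1.48e-07 = 44.40 m.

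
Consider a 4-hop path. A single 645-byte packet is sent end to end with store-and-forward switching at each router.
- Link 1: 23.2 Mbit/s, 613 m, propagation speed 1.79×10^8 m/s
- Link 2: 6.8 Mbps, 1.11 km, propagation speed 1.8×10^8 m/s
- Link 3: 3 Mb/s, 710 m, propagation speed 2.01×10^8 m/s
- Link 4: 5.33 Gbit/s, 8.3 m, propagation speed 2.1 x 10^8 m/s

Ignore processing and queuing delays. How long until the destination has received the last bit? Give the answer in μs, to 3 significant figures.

L = 645 × 8 = 5160 bits.
Transmission delays (L/R per hop): 222.414, 758.824, 1720, 0.968105 μs; sum = 2702.21 μs.
Propagation delays (d/s per hop): 3.42458, 6.16667, 3.53234, 0.0395238 μs; sum = 13.1631 μs.
End-to-end = 2720 μs.

2720 μs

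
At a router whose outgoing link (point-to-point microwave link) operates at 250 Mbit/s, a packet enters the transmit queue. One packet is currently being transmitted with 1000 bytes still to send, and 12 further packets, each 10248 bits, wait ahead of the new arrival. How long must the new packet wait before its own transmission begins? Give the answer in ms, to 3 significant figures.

0.524 ms

Each queued packet: L/R = 10248/250000000 = 0.040992 ms.
12 queued → 0.491904 ms.
Plus remaining 8000 bits of current packet: 0.032 ms.
Queuing delay = 0.524 ms.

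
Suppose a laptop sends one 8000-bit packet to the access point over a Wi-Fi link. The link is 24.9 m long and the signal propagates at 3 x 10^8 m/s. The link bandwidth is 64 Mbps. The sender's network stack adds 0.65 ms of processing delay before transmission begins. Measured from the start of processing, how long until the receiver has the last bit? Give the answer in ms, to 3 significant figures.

Transmission delay = L/R = 8000 / 64000000 = 0.125 ms.
Propagation delay = d/s = 24.9 m / 300000000 m/s = 8.3e-05 ms.
Plus processing delay 0.65 ms = 0.65 ms.
Total = 0.775 ms.

0.775 ms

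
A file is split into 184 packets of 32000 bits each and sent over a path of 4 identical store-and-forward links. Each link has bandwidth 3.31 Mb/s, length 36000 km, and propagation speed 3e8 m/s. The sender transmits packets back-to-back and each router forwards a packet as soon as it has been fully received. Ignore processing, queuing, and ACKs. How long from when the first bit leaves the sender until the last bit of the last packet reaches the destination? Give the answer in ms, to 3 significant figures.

2290 ms

Per-hop transmission t_tx = L/R = 32000/3310000 = 9.66767 ms.
Per-hop propagation t_prop = 36000000/300000000 = 120 ms.
Pipeline fill: first packet needs 4·t_tx to clear all hops; remaining 183 packets each add one t_tx.
Total = (4+184-1)·t_tx + 4·t_prop = 187·9.66767 + 4·120 = 2290 ms.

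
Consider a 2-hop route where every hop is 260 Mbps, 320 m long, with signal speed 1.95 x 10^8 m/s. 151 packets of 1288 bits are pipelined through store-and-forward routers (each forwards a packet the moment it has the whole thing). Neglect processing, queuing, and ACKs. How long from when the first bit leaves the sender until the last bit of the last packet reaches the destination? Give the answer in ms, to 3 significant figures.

0.756 ms

Per-hop transmission t_tx = L/R = 1288/260000000 = 0.00495385 ms.
Per-hop propagation t_prop = 320/195000000 = 0.00164103 ms.
Pipeline fill: first packet needs 2·t_tx to clear all hops; remaining 150 packets each add one t_tx.
Total = (2+151-1)·t_tx + 2·t_prop = 152·0.00495385 + 2·0.00164103 = 0.756 ms.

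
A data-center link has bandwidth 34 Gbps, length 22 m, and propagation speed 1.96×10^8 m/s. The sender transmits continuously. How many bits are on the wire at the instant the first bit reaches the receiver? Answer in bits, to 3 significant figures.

Propagation delay = 22 / 196000000 = 1.12245e-07 s.
BDP = R × t_prop = 34000000000 × 1.12245e-07 = 3816.33 bits.

3820 bits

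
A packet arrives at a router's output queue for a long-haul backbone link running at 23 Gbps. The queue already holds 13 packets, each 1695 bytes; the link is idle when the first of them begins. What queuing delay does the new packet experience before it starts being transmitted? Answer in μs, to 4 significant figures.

7.664 μs

Each queued packet: L/R = 13560/23000000000 = 0.589565 μs.
13 queued → 7.66435 μs.
Queuing delay = 7.664 μs.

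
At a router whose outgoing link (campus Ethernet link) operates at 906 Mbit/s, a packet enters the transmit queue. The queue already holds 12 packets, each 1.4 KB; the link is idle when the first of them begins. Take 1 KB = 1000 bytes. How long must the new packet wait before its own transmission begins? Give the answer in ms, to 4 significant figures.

Each queued packet: L/R = 11200/906000000 = 0.012362 ms.
12 queued → 0.148344 ms.
Queuing delay = 0.1483 ms.

0.1483 ms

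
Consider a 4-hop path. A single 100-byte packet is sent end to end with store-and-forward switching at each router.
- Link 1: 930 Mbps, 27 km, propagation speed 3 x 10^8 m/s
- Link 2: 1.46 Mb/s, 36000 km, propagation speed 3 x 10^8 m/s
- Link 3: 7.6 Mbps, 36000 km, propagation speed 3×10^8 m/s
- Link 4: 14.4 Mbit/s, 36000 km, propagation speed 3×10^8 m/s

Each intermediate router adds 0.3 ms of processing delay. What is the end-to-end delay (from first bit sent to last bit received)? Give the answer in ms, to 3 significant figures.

L = 100 × 8 = 800 bits.
Transmission delays (L/R per hop): 0.000860215, 0.547945, 0.105263, 0.0555556 ms; sum = 0.709624 ms.
Propagation delays (d/s per hop): 0.09, 120, 120, 120 ms; sum = 360.09 ms.
Processing at 3 router(s): 3 × 0.3 ms = 0.9 ms.
End-to-end = 362 ms.

362 ms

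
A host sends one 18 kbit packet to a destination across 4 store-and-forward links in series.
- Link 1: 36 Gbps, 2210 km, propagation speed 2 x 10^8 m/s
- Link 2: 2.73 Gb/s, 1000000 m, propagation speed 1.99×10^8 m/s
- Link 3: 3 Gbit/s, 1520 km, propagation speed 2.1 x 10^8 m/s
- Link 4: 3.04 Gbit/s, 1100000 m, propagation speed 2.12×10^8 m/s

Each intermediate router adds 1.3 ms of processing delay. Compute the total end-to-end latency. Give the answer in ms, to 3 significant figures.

L = 18000 bits.
Transmission delays (L/R per hop): 0.0005, 0.00659341, 0.006, 0.00592105 ms; sum = 0.0190145 ms.
Propagation delays (d/s per hop): 11.05, 5.02513, 7.2381, 5.18868 ms; sum = 28.5019 ms.
Processing at 3 router(s): 3 × 1.3 ms = 3.9 ms.
End-to-end = 32.4 ms.

32.4 ms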